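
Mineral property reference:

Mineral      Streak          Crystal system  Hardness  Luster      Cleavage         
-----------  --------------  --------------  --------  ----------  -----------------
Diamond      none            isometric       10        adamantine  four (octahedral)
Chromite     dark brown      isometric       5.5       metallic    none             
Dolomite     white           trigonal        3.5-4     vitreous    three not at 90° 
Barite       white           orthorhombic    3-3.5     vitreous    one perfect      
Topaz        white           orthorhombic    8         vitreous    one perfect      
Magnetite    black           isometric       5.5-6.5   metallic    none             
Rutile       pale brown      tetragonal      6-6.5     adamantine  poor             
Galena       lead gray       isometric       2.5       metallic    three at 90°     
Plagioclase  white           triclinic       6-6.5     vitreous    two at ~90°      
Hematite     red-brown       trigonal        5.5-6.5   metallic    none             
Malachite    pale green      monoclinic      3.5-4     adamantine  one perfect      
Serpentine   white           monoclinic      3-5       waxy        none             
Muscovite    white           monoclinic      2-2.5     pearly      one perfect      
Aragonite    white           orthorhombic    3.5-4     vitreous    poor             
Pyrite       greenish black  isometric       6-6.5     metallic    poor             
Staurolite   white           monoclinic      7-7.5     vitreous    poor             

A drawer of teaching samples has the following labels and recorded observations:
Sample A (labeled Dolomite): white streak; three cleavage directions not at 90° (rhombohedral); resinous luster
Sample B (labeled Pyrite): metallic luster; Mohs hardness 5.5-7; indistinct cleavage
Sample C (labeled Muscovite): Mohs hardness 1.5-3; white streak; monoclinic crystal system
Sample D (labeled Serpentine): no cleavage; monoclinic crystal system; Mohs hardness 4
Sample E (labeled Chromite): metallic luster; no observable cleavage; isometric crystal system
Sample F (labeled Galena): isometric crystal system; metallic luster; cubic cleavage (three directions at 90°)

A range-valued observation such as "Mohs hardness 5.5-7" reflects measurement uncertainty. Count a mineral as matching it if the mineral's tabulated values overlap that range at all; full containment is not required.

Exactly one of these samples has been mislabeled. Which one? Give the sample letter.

A

Sample A: resinous luster is outside the reference for Dolomite (vitreous luster) — mislabeled.
Sample B: every observation is compatible with the reference values for Pyrite.
Sample C: every observation is compatible with the reference values for Muscovite.
Sample D: every observation is compatible with the reference values for Serpentine.
Sample E: every observation is compatible with the reference values for Chromite.
Sample F: every observation is compatible with the reference values for Galena.
The mislabeled specimen is A.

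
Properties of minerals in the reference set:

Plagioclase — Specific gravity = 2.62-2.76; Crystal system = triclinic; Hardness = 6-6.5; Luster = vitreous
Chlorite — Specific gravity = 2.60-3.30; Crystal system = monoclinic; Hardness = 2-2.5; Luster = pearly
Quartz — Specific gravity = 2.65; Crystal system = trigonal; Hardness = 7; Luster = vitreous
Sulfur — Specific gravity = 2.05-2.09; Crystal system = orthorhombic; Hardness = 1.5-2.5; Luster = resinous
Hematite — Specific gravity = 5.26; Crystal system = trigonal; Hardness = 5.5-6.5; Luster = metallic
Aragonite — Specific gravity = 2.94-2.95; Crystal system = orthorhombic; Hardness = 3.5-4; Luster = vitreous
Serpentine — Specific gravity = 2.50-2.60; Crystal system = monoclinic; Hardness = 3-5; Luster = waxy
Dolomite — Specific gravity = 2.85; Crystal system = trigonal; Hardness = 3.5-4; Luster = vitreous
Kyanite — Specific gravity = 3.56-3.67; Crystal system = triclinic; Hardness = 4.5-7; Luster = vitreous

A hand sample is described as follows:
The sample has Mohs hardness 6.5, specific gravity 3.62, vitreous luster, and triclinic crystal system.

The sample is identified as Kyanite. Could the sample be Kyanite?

Mohs hardness 6.5 — fits Kyanite (hardness 4.5-7).
Specific gravity 3.62 — fits Kyanite (SG 3.56-3.67).
Vitreous luster — fits Kyanite (vitreous luster).
Triclinic crystal system — fits Kyanite (triclinic system).
Every observed property is compatible with the reference values for Kyanite.

Yes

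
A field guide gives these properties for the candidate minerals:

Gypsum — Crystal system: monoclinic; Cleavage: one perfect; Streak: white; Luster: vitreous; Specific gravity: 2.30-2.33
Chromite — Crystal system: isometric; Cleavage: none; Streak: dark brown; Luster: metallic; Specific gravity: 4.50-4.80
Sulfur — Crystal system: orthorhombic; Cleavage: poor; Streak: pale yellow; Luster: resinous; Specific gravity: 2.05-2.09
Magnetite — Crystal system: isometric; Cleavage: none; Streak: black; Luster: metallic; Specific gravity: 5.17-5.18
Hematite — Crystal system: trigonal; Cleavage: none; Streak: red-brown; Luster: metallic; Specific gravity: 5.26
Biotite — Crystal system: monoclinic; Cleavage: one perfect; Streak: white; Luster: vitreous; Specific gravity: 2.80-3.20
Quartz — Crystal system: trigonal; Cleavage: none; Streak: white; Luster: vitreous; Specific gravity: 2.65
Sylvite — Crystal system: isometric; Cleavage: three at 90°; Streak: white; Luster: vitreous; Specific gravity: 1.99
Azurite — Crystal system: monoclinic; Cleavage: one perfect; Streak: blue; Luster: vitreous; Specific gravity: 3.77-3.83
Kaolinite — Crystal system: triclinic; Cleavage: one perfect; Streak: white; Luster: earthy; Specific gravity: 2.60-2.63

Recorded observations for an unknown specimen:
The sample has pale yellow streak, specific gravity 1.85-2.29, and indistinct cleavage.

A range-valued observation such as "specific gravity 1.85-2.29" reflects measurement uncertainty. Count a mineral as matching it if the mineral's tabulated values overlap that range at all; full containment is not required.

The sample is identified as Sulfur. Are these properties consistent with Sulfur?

Pale yellow streak — fits Sulfur (pale yellow streak).
Specific gravity 1.85-2.29 — fits Sulfur (SG 2.05-2.09).
Indistinct cleavage — fits Sulfur (cleavage poor).
Every observed property is compatible with the reference values for Sulfur.

Consistent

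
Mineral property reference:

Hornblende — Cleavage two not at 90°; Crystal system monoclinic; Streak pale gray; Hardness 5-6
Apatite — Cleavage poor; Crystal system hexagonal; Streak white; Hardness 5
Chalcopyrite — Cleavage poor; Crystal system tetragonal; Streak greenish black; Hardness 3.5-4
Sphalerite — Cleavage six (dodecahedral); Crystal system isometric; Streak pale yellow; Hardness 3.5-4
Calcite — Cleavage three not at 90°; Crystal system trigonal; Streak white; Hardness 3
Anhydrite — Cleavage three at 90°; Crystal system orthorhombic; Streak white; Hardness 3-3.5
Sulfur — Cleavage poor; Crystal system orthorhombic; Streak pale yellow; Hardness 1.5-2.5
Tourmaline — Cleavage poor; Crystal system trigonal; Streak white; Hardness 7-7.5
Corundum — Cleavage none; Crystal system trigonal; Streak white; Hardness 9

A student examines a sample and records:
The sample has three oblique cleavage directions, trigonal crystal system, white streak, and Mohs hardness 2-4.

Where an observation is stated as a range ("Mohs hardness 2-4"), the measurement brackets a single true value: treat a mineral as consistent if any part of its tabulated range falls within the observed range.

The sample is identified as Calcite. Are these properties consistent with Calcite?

Consistent

Three oblique cleavage directions — agrees with Calcite (cleavage three not at 90°).
Trigonal crystal system — agrees with Calcite (trigonal system).
White streak — agrees with Calcite (white streak).
Mohs hardness 2-4 — agrees with Calcite (hardness 3).
All observations are consistent with the tabulated values for Calcite.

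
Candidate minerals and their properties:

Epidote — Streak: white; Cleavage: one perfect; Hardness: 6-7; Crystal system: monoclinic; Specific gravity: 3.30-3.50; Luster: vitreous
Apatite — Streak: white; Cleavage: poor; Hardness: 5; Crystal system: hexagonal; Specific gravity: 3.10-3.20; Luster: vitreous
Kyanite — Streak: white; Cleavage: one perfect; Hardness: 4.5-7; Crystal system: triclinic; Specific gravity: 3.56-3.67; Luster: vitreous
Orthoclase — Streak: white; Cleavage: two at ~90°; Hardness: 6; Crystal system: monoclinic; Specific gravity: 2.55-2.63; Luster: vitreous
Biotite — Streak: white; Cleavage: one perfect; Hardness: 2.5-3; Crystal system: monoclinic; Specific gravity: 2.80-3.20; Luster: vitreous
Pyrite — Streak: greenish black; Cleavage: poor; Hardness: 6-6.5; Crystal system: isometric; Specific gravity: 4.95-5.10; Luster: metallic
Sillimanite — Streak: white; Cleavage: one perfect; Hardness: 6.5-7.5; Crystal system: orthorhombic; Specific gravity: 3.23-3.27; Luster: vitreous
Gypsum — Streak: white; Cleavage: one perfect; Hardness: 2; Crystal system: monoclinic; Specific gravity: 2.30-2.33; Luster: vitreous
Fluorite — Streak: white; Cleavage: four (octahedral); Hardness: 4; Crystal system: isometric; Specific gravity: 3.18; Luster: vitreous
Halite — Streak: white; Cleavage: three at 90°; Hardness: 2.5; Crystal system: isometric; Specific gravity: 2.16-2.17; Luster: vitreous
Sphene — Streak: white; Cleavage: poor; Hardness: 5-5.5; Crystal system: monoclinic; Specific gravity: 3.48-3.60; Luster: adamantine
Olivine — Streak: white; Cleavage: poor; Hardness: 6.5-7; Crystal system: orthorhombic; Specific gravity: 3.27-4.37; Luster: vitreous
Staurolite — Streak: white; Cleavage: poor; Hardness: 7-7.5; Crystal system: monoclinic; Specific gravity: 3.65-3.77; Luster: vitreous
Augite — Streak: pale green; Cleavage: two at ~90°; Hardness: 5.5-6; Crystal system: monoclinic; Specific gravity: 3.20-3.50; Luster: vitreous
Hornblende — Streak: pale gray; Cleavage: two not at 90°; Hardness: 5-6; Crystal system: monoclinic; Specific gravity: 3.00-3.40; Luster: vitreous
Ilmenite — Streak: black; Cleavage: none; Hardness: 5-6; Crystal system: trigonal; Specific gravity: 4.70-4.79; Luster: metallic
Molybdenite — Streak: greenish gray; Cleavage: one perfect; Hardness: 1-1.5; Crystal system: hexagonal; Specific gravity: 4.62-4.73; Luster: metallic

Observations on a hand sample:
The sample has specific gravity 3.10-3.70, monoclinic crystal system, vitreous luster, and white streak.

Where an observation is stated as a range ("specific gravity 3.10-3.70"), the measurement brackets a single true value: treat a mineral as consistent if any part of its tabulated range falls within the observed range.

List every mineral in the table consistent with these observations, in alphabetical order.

Biotite, Epidote, Staurolite

Specific gravity 3.10-3.70 eliminates Orthoclase, Pyrite, Gypsum, Halite, Ilmenite, Molybdenite.
Monoclinic crystal system excludes Apatite, Kyanite, Sillimanite, Fluorite, Olivine.
Vitreous luster rules out Sphene.
White streak eliminates Augite, Hornblende.
The minerals that satisfy all observations are Biotite, Epidote, Staurolite.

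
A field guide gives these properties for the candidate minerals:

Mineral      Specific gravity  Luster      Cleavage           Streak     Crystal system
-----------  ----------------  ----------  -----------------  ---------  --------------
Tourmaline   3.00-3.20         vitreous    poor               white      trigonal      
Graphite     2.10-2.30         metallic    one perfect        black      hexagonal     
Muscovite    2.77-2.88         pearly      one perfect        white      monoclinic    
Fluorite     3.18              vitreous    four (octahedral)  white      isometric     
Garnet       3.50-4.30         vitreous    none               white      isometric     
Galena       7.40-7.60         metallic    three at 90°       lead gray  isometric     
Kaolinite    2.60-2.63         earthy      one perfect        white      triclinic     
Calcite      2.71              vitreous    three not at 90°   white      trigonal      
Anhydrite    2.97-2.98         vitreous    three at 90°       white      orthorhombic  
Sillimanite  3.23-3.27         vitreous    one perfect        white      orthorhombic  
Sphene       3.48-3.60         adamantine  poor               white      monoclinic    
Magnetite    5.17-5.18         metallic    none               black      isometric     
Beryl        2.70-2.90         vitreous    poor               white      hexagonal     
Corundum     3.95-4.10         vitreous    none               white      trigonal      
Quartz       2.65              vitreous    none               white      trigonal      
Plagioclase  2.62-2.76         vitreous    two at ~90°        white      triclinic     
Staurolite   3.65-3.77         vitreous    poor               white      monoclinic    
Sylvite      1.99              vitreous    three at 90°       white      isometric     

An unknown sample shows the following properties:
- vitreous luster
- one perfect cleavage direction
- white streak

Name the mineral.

Vitreous luster rules out Graphite, Muscovite, Galena, Kaolinite, Sphene, Magnetite.
One perfect cleavage direction: Sillimanite remains.
White streak: no further eliminations.
The only mineral consistent with every observation is Sillimanite.

Sillimanite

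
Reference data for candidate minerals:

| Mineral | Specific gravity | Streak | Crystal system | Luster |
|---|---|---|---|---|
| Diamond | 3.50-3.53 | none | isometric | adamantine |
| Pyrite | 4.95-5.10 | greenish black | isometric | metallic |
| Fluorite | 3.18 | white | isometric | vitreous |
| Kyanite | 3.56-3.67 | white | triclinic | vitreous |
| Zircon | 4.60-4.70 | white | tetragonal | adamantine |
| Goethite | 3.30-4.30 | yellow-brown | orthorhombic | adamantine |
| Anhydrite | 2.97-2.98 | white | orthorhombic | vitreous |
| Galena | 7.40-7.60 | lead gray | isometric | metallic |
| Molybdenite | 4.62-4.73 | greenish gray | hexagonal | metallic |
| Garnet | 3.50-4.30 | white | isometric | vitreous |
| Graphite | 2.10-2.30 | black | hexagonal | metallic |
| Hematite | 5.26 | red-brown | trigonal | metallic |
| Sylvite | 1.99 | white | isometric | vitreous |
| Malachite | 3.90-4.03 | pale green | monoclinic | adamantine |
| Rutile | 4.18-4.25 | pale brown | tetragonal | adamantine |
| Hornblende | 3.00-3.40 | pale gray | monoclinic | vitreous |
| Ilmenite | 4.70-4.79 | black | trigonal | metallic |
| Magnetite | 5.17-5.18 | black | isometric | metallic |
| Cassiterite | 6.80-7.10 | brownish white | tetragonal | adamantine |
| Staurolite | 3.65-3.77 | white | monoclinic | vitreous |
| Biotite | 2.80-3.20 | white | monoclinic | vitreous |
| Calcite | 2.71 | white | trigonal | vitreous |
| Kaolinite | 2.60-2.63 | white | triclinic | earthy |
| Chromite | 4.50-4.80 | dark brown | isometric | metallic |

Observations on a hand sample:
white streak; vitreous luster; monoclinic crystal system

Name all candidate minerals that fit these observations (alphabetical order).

Biotite, Staurolite

White streak: leaves Fluorite, Kyanite, Zircon, Anhydrite, Garnet, Sylvite, Staurolite, Biotite, Calcite, Kaolinite.
Vitreous luster excludes Zircon, Kaolinite.
Monoclinic crystal system: narrows the field to Staurolite, Biotite.
Consistent with every observation: Biotite, Staurolite.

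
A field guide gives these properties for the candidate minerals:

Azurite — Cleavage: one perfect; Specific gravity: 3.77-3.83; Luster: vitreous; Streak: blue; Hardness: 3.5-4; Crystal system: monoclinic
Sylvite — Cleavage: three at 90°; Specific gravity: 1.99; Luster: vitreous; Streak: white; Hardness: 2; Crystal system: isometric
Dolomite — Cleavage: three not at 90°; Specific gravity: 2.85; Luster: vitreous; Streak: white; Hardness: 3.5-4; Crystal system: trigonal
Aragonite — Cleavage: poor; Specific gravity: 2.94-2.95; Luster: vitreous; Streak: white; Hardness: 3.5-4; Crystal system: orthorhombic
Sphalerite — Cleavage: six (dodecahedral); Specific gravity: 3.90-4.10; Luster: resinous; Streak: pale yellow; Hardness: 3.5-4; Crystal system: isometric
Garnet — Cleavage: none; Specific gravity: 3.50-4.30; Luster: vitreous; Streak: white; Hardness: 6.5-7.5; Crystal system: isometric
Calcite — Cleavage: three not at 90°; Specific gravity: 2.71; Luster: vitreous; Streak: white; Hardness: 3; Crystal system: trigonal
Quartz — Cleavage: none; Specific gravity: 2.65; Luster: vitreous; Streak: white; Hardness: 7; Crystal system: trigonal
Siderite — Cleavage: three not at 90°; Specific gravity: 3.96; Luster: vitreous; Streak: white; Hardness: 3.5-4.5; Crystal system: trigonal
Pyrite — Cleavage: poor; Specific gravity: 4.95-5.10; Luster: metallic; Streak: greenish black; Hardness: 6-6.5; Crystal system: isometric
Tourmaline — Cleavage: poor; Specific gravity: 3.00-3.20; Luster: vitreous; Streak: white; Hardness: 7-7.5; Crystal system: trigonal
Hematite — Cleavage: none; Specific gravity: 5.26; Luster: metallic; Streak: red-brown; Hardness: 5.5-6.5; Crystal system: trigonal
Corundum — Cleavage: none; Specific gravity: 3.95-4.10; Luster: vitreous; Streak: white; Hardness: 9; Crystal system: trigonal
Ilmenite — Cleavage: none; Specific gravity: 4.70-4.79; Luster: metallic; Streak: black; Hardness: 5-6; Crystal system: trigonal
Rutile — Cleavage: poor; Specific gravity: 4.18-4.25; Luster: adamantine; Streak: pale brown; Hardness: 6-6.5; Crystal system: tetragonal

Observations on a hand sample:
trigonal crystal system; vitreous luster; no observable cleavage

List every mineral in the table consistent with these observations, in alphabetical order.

Trigonal crystal system — leaves Dolomite, Calcite, Quartz, Siderite, Tourmaline, Hematite, Corundum, Ilmenite.
Vitreous luster eliminates Hematite, Ilmenite.
No observable cleavage — Quartz, Corundum remain.
Remaining candidates: Corundum, Quartz.

Corundum, Quartz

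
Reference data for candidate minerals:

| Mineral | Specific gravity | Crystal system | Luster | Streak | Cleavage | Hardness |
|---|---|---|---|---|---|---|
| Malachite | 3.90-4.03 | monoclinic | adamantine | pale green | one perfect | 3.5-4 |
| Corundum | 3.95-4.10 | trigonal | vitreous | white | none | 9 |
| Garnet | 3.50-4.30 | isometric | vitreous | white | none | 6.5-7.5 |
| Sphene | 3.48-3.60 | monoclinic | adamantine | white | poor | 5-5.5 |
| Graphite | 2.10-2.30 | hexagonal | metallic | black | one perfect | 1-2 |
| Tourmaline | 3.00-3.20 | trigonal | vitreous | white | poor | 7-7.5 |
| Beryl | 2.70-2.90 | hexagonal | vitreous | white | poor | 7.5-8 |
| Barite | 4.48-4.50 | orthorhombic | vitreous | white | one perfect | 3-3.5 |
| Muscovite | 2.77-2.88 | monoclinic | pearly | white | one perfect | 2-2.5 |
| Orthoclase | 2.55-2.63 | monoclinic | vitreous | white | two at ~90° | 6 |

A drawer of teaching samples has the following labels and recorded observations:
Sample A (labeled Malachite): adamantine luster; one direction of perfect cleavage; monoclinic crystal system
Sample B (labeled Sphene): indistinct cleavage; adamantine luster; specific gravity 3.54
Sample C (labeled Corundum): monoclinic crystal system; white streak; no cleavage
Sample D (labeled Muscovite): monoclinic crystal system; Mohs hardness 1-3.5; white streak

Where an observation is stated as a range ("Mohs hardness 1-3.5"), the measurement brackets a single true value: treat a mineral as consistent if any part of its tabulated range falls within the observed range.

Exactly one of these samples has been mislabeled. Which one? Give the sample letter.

C

Sample A: nothing contradicts Malachite.
Sample B: nothing contradicts Sphene.
Sample C: Corundum has trigonal system, but the record shows monoclinic crystal system — this label is wrong.
Sample D: nothing contradicts Muscovite.
Only sample C is inconsistent with its label.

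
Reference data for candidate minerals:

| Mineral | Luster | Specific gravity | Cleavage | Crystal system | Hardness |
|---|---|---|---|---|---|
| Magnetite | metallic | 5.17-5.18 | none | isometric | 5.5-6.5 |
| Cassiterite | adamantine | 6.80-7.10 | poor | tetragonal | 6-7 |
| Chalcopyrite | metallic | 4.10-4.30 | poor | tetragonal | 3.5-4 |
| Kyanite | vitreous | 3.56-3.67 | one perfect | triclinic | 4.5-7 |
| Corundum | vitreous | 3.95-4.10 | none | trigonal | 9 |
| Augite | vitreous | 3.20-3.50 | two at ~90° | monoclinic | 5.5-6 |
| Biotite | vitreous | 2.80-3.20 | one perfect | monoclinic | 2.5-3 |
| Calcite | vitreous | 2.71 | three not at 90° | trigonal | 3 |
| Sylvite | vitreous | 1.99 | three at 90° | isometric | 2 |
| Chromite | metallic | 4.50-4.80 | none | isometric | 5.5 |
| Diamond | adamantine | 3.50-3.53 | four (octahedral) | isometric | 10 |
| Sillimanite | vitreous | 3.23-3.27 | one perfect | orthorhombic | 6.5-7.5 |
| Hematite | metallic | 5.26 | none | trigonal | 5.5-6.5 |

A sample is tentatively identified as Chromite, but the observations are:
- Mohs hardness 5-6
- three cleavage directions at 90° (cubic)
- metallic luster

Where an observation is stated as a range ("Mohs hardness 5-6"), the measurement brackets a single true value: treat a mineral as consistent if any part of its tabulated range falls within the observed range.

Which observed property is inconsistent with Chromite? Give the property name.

Mohs hardness 5-6: Chromite has hardness 5.5 — matches.
Three cleavage directions at 90° (cubic): Chromite has cleavage none — outside the reference range.
Metallic luster: Chromite has metallic luster — matches.
The cleavage is the one property that does not fit.

cleavage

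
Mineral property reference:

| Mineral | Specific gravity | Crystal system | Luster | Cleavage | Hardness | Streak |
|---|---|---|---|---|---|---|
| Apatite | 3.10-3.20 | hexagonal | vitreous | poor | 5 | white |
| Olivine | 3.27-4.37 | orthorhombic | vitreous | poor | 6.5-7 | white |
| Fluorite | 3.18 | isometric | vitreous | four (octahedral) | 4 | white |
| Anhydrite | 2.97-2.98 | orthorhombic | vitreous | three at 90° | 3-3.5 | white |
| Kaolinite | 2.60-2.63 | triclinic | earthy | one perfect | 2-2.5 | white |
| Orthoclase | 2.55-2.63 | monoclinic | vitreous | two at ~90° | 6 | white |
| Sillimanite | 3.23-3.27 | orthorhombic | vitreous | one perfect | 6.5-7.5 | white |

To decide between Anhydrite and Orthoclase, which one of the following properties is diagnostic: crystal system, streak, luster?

crystal system

Crystal system: Anhydrite orthorhombic, Orthoclase monoclinic — distinct.
Streak: both white — no difference.
Luster: both vitreous — no difference.
Only crystal system differs between Anhydrite and Orthoclase among the listed tests.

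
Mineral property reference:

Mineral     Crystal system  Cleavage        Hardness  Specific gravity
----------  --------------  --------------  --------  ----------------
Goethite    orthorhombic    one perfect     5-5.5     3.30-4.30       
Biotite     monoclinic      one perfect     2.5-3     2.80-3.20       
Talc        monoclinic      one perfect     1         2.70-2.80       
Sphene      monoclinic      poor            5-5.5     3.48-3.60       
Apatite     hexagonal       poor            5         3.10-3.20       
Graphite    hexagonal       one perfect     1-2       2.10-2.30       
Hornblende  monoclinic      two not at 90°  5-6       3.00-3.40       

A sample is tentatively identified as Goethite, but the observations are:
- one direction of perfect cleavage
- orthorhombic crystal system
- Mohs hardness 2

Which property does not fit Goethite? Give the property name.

One direction of perfect cleavage: Goethite has cleavage one perfect — agrees.
Orthorhombic crystal system: Goethite has orthorhombic system — agrees.
Mohs hardness 2: Goethite has hardness 5-5.5 — inconsistent.
The hardness is the one property that does not fit.

hardness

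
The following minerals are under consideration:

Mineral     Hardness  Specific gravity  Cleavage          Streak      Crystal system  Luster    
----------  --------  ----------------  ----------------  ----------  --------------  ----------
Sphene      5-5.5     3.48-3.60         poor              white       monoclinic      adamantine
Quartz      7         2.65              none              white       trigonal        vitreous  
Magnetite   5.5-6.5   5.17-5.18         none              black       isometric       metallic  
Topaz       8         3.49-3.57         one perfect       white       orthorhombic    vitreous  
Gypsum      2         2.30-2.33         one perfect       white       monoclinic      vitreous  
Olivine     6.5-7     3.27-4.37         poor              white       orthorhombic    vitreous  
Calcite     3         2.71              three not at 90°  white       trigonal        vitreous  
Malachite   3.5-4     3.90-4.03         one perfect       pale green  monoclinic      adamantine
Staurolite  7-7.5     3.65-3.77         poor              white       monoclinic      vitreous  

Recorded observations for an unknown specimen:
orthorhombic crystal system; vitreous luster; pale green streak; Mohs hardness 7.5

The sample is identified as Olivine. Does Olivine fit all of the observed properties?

No

Orthorhombic crystal system — fits Olivine (orthorhombic system).
Vitreous luster — fits Olivine (vitreous luster).
Pale green streak — Olivine has white streak; which does not match.
Mohs hardness 7.5 — Olivine has hardness 6.5-7; which does not match.
2 of the observed properties are inconsistent with Olivine.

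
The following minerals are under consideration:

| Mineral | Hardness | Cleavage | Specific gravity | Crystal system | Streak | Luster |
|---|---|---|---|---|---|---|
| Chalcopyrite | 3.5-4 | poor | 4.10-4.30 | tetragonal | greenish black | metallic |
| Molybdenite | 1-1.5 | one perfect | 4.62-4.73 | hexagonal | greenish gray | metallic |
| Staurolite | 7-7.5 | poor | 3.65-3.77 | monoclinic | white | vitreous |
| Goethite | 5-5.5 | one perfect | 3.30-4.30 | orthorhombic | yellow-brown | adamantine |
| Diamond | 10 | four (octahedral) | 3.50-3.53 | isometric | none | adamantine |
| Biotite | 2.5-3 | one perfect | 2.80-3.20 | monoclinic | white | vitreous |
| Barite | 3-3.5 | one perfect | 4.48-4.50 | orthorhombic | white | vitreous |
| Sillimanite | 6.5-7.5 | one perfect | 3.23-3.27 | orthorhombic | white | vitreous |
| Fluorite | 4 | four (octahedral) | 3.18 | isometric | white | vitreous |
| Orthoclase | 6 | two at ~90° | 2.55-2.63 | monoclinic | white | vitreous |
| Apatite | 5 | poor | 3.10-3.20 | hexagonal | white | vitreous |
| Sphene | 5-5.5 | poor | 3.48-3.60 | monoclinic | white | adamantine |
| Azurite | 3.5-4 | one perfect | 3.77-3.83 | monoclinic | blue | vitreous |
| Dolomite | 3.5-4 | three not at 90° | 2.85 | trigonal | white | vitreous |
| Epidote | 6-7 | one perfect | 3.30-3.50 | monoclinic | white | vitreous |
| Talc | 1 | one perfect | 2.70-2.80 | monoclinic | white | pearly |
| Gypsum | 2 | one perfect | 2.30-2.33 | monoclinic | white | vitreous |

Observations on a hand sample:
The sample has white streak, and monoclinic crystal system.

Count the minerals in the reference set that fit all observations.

White streak eliminates Chalcopyrite, Molybdenite, Goethite, Diamond, Azurite.
Monoclinic crystal system excludes Barite, Sillimanite, Fluorite, Apatite, Dolomite.
The minerals that satisfy all observations are Biotite, Epidote, Gypsum, Orthoclase, Sphene, Staurolite, Talc.
That is 7 minerals.

7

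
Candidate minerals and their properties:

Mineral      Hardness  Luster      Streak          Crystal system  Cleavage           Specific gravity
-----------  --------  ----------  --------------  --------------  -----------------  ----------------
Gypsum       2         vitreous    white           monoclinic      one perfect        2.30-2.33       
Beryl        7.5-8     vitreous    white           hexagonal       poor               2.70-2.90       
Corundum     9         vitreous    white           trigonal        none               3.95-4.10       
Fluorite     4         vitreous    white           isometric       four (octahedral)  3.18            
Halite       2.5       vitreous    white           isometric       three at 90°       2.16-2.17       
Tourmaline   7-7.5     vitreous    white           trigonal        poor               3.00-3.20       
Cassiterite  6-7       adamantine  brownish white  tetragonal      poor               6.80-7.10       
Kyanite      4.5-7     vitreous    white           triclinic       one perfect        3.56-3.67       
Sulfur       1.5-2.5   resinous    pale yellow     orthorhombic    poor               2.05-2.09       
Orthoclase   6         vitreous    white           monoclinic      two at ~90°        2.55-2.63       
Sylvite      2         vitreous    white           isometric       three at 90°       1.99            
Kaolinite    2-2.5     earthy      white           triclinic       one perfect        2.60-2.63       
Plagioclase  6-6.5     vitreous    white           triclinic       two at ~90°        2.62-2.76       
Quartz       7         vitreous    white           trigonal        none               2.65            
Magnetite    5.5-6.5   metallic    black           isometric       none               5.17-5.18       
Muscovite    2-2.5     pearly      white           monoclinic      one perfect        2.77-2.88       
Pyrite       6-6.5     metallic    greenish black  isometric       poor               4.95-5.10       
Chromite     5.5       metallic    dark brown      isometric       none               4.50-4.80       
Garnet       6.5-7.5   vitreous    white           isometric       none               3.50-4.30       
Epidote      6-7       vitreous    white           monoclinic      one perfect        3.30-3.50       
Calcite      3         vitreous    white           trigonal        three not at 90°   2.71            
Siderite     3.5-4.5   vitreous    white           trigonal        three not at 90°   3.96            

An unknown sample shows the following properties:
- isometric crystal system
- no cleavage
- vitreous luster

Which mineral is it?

Isometric crystal system — leaves Fluorite, Halite, Sylvite, Magnetite, Pyrite, Chromite, Garnet.
No cleavage — Magnetite, Chromite, Garnet remain.
Vitreous luster — only Garnet remains.
The only mineral consistent with every observation is Garnet.

Garnet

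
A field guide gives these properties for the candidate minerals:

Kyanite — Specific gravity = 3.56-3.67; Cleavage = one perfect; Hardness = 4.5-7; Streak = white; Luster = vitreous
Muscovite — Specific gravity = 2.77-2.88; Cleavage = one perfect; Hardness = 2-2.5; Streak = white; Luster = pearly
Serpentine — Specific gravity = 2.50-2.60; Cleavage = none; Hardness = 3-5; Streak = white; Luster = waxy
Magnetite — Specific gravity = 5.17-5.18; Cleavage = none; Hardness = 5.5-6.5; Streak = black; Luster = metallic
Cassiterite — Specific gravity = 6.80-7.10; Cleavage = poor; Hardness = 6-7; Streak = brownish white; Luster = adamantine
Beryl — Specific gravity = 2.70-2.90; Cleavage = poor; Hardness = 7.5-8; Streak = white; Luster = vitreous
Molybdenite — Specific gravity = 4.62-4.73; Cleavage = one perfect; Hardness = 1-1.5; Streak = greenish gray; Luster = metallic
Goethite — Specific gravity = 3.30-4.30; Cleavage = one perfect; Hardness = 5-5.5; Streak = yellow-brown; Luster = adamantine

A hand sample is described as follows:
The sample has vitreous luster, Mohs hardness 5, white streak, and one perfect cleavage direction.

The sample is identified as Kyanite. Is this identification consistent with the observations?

Vitreous luster — matches Kyanite (vitreous luster).
Mohs hardness 5 — matches Kyanite (hardness 4.5-7).
White streak — matches Kyanite (white streak).
One perfect cleavage direction — matches Kyanite (cleavage one perfect).
Every observed property is compatible with the reference values for Kyanite.

Yes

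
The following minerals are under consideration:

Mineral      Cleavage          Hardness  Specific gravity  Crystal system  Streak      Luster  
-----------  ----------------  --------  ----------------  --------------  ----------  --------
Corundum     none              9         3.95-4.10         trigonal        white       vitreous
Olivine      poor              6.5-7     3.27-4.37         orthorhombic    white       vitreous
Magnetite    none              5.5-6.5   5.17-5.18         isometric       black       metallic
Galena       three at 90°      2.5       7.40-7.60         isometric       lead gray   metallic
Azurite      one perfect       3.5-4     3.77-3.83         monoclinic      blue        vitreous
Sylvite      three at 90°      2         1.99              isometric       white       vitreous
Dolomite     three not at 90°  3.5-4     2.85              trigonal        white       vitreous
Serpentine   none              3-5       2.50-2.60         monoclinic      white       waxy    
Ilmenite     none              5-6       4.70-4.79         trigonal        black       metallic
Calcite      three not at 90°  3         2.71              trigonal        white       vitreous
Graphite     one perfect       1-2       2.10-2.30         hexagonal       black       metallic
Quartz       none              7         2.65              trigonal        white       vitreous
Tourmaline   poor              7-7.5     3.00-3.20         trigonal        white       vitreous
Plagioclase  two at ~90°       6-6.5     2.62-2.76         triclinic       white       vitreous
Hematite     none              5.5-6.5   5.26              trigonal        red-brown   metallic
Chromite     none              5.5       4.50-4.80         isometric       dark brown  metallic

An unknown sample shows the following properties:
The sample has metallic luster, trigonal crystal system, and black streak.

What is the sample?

Metallic luster — Magnetite, Galena, Ilmenite, Graphite, Hematite, Chromite remain.
Trigonal crystal system — narrows the field to Ilmenite, Hematite.
Black streak rules out Hematite.
Only Ilmenite satisfies all observations.

Ilmenite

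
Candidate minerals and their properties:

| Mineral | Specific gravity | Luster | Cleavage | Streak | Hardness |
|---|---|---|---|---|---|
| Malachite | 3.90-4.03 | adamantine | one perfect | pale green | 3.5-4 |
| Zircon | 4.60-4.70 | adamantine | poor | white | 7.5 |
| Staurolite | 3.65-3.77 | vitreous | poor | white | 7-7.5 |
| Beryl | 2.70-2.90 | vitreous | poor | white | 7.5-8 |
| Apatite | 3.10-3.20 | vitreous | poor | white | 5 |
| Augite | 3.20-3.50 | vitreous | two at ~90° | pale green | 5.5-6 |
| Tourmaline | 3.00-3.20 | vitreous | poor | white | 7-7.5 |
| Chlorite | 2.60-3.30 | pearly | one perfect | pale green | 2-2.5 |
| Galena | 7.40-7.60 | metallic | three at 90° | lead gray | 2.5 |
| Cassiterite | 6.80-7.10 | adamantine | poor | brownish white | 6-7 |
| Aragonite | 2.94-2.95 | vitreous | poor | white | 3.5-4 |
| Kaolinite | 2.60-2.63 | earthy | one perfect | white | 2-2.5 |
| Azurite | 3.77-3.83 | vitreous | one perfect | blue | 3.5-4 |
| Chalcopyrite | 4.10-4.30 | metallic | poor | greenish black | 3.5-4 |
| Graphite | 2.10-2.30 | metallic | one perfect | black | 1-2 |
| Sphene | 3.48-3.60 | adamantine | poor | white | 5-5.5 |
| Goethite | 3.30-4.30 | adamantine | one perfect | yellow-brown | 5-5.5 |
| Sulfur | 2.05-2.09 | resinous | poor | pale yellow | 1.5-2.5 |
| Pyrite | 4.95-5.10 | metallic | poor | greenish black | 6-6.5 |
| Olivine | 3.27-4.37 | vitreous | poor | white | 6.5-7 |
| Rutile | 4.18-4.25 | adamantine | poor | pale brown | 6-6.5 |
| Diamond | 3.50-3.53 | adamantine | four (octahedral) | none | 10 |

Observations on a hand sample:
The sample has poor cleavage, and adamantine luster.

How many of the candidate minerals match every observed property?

Poor cleavage: only Zircon, Staurolite, Beryl, Apatite, Tourmaline, Cassiterite, Aragonite, Chalcopyrite, Sphene, Sulfur, Pyrite, Olivine, Rutile remain.
Adamantine luster: Zircon, Cassiterite, Sphene, Rutile remain.
Consistent with every observation: Cassiterite, Rutile, Sphene, Zircon.
That is 4 minerals.

4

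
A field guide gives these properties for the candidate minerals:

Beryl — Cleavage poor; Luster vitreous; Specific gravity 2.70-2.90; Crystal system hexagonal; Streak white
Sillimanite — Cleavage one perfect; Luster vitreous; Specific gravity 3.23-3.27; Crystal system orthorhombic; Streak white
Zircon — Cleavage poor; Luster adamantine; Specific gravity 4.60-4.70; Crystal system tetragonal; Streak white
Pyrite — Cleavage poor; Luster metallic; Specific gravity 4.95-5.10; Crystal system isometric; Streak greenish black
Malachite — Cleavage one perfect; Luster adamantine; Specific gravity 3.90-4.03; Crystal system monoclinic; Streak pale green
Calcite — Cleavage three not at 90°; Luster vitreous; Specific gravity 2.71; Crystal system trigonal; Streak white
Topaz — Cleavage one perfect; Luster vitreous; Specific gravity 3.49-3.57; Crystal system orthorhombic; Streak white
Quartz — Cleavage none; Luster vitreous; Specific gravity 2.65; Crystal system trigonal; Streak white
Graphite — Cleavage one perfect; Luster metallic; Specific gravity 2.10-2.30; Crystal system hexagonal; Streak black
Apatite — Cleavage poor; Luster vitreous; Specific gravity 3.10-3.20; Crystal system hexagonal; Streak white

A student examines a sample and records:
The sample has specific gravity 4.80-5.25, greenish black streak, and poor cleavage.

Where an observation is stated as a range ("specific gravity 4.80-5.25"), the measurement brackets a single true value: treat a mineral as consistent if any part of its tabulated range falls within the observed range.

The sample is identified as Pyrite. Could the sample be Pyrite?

Consistent

Specific gravity 4.80-5.25 — fits Pyrite (SG 4.95-5.10).
Greenish black streak — fits Pyrite (greenish black streak).
Poor cleavage — fits Pyrite (cleavage poor).
Every observed property is compatible with the reference values for Pyrite.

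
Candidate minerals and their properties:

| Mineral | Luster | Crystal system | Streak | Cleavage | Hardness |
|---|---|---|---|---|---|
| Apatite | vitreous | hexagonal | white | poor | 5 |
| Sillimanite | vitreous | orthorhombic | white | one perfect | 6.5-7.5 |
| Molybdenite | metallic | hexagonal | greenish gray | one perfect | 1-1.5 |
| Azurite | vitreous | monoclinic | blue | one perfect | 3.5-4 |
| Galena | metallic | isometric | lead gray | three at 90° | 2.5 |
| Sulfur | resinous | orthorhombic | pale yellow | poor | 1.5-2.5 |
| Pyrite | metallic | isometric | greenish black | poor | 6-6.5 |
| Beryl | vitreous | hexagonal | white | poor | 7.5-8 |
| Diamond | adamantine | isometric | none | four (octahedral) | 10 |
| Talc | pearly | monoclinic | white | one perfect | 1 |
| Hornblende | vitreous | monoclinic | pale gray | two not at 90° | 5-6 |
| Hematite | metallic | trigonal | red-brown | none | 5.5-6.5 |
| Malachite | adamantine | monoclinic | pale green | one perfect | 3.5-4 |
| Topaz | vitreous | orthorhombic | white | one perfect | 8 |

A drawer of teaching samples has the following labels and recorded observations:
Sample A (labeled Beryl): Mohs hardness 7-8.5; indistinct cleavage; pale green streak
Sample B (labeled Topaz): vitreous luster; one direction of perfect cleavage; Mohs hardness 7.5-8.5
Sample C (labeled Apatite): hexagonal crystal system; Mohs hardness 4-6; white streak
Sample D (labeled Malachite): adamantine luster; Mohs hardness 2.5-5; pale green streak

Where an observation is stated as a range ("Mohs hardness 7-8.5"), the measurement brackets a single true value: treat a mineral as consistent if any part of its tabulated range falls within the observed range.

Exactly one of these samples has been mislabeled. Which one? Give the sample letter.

Sample A: Beryl has white streak, but the record shows pale green streak — this label is wrong.
Sample B: nothing contradicts Topaz.
Sample C: nothing contradicts Apatite.
Sample D: nothing contradicts Malachite.
The mislabeled specimen is A.

A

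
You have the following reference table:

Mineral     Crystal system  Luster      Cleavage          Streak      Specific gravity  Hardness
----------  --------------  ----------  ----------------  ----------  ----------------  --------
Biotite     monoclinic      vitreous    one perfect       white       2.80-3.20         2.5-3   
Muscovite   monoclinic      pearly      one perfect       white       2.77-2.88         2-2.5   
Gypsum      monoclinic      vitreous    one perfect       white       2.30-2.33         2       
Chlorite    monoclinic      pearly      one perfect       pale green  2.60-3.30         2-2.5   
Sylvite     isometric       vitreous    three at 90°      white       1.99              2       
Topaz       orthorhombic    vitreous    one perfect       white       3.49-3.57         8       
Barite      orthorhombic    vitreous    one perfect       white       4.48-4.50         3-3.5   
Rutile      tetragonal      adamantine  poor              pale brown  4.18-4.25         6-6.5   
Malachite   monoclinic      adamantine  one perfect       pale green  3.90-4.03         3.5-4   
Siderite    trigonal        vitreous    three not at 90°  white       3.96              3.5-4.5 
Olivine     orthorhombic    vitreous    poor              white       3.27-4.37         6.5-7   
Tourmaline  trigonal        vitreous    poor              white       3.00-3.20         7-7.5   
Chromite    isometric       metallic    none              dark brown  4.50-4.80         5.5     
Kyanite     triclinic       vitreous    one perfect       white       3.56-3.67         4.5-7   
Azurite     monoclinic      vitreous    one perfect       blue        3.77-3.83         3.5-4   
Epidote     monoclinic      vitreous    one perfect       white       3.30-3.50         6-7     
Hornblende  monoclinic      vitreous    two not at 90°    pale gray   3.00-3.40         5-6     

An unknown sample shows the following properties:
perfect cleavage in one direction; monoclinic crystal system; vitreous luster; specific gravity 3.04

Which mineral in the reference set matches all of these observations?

Biotite

Perfect cleavage in one direction: narrows the field to Biotite, Muscovite, Gypsum, Chlorite, Topaz, Barite, Malachite, Kyanite, Azurite, Epidote.
Monoclinic crystal system is inconsistent with Topaz, Barite, Kyanite.
Vitreous luster eliminates Muscovite, Chlorite, Malachite.
Specific gravity 3.04: only Biotite remains.
Biotite is the sole remaining match.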